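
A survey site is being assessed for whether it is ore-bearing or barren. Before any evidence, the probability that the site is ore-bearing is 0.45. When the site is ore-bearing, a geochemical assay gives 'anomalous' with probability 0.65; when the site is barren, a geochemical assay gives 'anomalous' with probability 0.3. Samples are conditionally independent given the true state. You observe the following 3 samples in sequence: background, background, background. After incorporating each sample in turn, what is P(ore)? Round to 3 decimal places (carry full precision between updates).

0.093

After 'background': P(ore) = 0.35·0.4500 / (0.35·0.4500 + 0.7·0.5500) ≈ 0.2903
After 'background': P(ore) = 0.35·0.2903 / (0.35·0.2903 + 0.7·0.7097) ≈ 0.1698
After 'background': P(ore) = 0.35·0.1698 / (0.35·0.1698 + 0.7·0.8302) ≈ 0.0928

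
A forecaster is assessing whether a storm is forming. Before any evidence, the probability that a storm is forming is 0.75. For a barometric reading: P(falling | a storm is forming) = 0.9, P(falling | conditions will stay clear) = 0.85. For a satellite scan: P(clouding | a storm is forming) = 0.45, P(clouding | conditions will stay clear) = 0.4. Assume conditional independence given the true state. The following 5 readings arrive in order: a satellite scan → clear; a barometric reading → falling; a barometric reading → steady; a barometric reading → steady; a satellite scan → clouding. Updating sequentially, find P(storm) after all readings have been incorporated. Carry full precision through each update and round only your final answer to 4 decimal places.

After a satellite scan='clear': P(storm) = 0.55·0.7500 / (0.55·0.7500 + 0.6·0.2500) ≈ 0.7333
After a barometric reading='falling': P(storm) = 0.9·0.7333 / (0.9·0.7333 + 0.85·0.2667) ≈ 0.7444
After a barometric reading='steady': P(storm) = 0.1·0.7444 / (0.1·0.7444 + 0.15·0.2556) ≈ 0.6600
After a barometric reading='steady': P(storm) = 0.1·0.6600 / (0.1·0.6600 + 0.15·0.3400) ≈ 0.5641
After a satellite scan='clouding': P(storm) = 0.45·0.5641 / (0.45·0.5641 + 0.4·0.4359) ≈ 0.5928

0.5928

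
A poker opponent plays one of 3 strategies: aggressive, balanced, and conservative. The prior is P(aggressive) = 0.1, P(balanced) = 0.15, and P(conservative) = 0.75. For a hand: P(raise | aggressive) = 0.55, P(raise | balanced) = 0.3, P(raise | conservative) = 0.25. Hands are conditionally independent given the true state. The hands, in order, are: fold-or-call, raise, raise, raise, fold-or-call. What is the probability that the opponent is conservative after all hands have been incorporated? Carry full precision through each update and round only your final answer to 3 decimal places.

0.552

Each posterior becomes the prior for the next update.
After 'fold-or-call': normaliser = 0.45·0.1000 + 0.7·0.1500 + 0.75·0.7500; P(aggressive) ≈ 0.0632, P(balanced) ≈ 0.1474, P(conservative) ≈ 0.7895
After 'raise': normaliser = 0.55·0.0632 + 0.3·0.1474 + 0.25·0.7895; P(aggressive) ≈ 0.1257, P(balanced) ≈ 0.1600, P(conservative) ≈ 0.7143
After 'raise': normaliser = 0.55·0.1257 + 0.3·0.1600 + 0.25·0.7143; P(aggressive) ≈ 0.2338, P(balanced) ≈ 0.1623, P(conservative) ≈ 0.6039
After 'raise': normaliser = 0.55·0.2338 + 0.3·0.1623 + 0.25·0.6039; P(aggressive) ≈ 0.3918, P(balanced) ≈ 0.1483, P(conservative) ≈ 0.4599
After 'fold-or-call': normaliser = 0.45·0.3918 + 0.7·0.1483 + 0.75·0.4599; P(aggressive) ≈ 0.2820, P(balanced) ≈ 0.1661, P(conservative) ≈ 0.5518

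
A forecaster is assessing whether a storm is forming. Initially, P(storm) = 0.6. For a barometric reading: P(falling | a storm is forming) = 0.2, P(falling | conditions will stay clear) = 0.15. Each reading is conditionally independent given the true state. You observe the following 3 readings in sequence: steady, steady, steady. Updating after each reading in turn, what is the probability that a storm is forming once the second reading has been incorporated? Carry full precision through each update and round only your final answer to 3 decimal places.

0.571

Apply Bayes' rule sequentially, carrying P(storm) forward.
After 'steady': P(storm) = 0.8·0.6000 / (0.8·0.6000 + 0.85·0.4000) ≈ 0.5854
After 'steady': P(storm) = 0.8·0.5854 / (0.8·0.5854 + 0.85·0.4146) ≈ 0.5706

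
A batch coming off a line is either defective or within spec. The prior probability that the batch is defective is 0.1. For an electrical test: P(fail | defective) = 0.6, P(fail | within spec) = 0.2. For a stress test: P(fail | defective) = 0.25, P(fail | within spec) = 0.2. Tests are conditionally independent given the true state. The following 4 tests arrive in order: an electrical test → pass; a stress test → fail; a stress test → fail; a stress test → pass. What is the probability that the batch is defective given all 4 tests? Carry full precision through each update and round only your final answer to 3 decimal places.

0.075

Each posterior becomes the prior for the next update.
After an electrical test='pass': P(defective) = 0.4·0.1000 / (0.4·0.1000 + 0.8·0.9000) ≈ 0.0526
After a stress test='fail': P(defective) = 0.25·0.0526 / (0.25·0.0526 + 0.2·0.9474) ≈ 0.0649
After a stress test='fail': P(defective) = 0.25·0.0649 / (0.25·0.0649 + 0.2·0.9351) ≈ 0.0799
After a stress test='pass': P(defective) = 0.75·0.0799 / (0.75·0.0799 + 0.8·0.9201) ≈ 0.0753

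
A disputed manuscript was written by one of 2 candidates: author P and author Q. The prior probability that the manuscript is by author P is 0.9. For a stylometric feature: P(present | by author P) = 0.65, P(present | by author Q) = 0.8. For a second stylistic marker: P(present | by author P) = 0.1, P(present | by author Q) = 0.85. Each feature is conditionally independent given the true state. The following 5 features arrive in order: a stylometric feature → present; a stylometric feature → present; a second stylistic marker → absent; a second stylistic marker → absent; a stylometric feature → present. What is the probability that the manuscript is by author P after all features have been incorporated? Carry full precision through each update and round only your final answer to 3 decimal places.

Apply Bayes' rule sequentially, carrying P(author P) forward.
After a stylometric feature='present': P(author P) = 0.65·0.9000 / (0.65·0.9000 + 0.8·0.1000) ≈ 0.8797
After a stylometric feature='present': P(author P) = 0.65·0.8797 / (0.65·0.8797 + 0.8·0.1203) ≈ 0.8559
After a second stylistic marker='absent': P(author P) = 0.9·0.8559 / (0.9·0.8559 + 0.15·0.1441) ≈ 0.9727
After a second stylistic marker='absent': P(author P) = 0.9·0.9727 / (0.9·0.9727 + 0.15·0.0273) ≈ 0.9953
After a stylometric feature='present': P(author P) = 0.65·0.9953 / (0.65·0.9953 + 0.8·0.0047) ≈ 0.9943

0.994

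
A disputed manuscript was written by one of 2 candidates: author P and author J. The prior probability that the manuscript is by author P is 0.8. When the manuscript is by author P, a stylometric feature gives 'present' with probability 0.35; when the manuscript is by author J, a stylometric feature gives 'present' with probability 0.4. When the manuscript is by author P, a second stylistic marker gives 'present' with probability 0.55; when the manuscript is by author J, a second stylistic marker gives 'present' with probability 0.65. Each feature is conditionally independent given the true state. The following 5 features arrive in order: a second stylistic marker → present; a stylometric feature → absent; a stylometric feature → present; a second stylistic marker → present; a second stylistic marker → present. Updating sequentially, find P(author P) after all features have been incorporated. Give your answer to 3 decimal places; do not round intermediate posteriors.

Apply Bayes' rule sequentially, carrying P(author P) forward.
After a second stylistic marker='present': P(author P) = 0.55·0.8000 / (0.55·0.8000 + 0.65·0.2000) ≈ 0.7719
After a stylometric feature='absent': P(author P) = 0.65·0.7719 / (0.65·0.7719 + 0.6·0.2281) ≈ 0.7857
After a stylometric feature='present': P(author P) = 0.35·0.7857 / (0.35·0.7857 + 0.4·0.2143) ≈ 0.7624
After a second stylistic marker='present': P(author P) = 0.55·0.7624 / (0.55·0.7624 + 0.65·0.2376) ≈ 0.7308
After a second stylistic marker='present': P(author P) = 0.55·0.7308 / (0.55·0.7308 + 0.65·0.2692) ≈ 0.6967

0.697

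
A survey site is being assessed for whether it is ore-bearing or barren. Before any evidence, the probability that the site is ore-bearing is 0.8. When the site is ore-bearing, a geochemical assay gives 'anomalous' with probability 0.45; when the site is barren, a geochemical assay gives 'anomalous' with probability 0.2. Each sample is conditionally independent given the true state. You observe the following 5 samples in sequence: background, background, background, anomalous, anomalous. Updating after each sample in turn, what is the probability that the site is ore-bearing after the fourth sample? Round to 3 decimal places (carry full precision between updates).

After 'background': P(ore) = 0.55·0.8000 / (0.55·0.8000 + 0.8·0.2000) ≈ 0.7333
After 'background': P(ore) = 0.55·0.7333 / (0.55·0.7333 + 0.8·0.2667) ≈ 0.6541
After 'background': P(ore) = 0.55·0.6541 / (0.55·0.6541 + 0.8·0.3459) ≈ 0.5652
After 'anomalous': P(ore) = 0.45·0.5652 / (0.45·0.5652 + 0.2·0.4348) ≈ 0.7452

0.745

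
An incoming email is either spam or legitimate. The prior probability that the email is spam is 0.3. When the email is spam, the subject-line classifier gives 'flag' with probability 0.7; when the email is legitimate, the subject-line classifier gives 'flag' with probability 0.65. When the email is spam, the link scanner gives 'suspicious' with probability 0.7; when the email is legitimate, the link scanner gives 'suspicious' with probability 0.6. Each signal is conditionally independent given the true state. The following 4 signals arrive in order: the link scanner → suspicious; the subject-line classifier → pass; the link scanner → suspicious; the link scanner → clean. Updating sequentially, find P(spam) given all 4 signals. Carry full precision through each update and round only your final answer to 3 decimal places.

0.273

Apply Bayes' rule sequentially, carrying P(spam) forward.
After the link scanner='suspicious': P(spam) = 0.7·0.3000 / (0.7·0.3000 + 0.6·0.7000) ≈ 0.3333
After the subject-line classifier='pass': P(spam) = 0.3·0.3333 / (0.3·0.3333 + 0.35·0.6667) ≈ 0.3000
After the link scanner='suspicious': P(spam) = 0.7·0.3000 / (0.7·0.3000 + 0.6·0.7000) ≈ 0.3333
After the link scanner='clean': P(spam) = 0.3·0.3333 / (0.3·0.3333 + 0.4·0.6667) ≈ 0.2727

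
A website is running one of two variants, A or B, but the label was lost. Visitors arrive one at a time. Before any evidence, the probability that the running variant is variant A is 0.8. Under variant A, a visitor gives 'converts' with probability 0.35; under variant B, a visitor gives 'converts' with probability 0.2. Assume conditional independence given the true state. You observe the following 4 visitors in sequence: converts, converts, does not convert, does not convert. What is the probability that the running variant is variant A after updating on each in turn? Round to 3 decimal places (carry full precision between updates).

After 'converts': P(A) = 0.35·0.8000 / (0.35·0.8000 + 0.2·0.2000) ≈ 0.8750
After 'converts': P(A) = 0.35·0.8750 / (0.35·0.8750 + 0.2·0.1250) ≈ 0.9245
After 'does not convert': P(A) = 0.65·0.9245 / (0.65·0.9245 + 0.8·0.0755) ≈ 0.9087
After 'does not convert': P(A) = 0.65·0.9087 / (0.65·0.9087 + 0.8·0.0913) ≈ 0.8900

0.890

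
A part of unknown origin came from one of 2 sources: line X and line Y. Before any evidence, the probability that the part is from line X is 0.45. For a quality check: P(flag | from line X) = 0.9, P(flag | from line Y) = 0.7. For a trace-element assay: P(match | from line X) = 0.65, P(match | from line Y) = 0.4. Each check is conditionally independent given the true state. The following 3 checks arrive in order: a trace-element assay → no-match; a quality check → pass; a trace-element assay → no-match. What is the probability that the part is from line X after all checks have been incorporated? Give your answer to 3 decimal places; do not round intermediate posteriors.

0.085

After a trace-element assay='no-match': P(line X) = 0.35·0.4500 / (0.35·0.4500 + 0.6·0.5500) ≈ 0.3231
After a quality check='pass': P(line X) = 0.1·0.3231 / (0.1·0.3231 + 0.3·0.6769) ≈ 0.1373
After a trace-element assay='no-match': P(line X) = 0.35·0.1373 / (0.35·0.1373 + 0.6·0.8627) ≈ 0.0849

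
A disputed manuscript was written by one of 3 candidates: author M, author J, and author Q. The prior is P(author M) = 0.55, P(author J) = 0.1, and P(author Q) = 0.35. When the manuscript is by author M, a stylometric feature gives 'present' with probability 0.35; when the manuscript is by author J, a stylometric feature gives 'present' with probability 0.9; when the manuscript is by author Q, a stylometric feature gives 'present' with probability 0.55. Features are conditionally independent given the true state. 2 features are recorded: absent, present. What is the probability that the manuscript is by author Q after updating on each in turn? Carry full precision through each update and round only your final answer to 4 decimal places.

0.3924

After 'absent': normaliser = 0.65·0.5500 + 0.1·0.1000 + 0.45·0.3500; P(author M) ≈ 0.6810, P(author J) ≈ 0.0190, P(author Q) ≈ 0.3000
After 'present': normaliser = 0.35·0.6810 + 0.9·0.0190 + 0.55·0.3000; P(author M) ≈ 0.5668, P(author J) ≈ 0.0408, P(author Q) ≈ 0.3924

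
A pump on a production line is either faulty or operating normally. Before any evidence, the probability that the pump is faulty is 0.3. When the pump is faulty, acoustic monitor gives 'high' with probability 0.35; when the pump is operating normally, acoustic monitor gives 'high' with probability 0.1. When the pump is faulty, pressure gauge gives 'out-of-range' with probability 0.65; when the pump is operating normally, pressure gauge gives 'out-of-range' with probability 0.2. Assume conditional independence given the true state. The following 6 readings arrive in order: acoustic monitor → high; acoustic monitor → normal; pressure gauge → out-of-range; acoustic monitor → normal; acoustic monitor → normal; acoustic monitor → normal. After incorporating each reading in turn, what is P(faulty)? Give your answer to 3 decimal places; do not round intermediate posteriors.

After acoustic monitor='high': P(faulty) = 0.35·0.3000 / (0.35·0.3000 + 0.1·0.7000) ≈ 0.6000
After acoustic monitor='normal': P(faulty) = 0.65·0.6000 / (0.65·0.6000 + 0.9·0.4000) ≈ 0.5200
After pressure gauge='out-of-range': P(faulty) = 0.65·0.5200 / (0.65·0.5200 + 0.2·0.4800) ≈ 0.7788
After acoustic monitor='normal': P(faulty) = 0.65·0.7788 / (0.65·0.7788 + 0.9·0.2212) ≈ 0.7177
After acoustic monitor='normal': P(faulty) = 0.65·0.7177 / (0.65·0.7177 + 0.9·0.2823) ≈ 0.6475
After acoustic monitor='normal': P(faulty) = 0.65·0.6475 / (0.65·0.6475 + 0.9·0.3525) ≈ 0.5701

0.570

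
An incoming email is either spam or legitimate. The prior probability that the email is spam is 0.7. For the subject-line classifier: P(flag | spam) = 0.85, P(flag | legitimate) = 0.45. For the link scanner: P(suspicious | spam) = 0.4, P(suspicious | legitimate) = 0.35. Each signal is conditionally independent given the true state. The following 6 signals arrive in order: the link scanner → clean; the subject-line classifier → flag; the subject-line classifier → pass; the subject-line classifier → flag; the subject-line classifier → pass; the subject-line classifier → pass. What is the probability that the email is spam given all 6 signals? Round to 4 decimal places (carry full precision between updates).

0.1349

After the link scanner='clean': P(spam) = 0.6·0.7000 / (0.6·0.7000 + 0.65·0.3000) ≈ 0.6829
After the subject-line classifier='flag': P(spam) = 0.85·0.6829 / (0.85·0.6829 + 0.45·0.3171) ≈ 0.8027
After the subject-line classifier='pass': P(spam) = 0.15·0.8027 / (0.15·0.8027 + 0.55·0.1973) ≈ 0.5260
After the subject-line classifier='flag': P(spam) = 0.85·0.5260 / (0.85·0.5260 + 0.45·0.4740) ≈ 0.6770
After the subject-line classifier='pass': P(spam) = 0.15·0.6770 / (0.15·0.6770 + 0.55·0.3230) ≈ 0.3637
After the subject-line classifier='pass': P(spam) = 0.15·0.3637 / (0.15·0.3637 + 0.55·0.6363) ≈ 0.1349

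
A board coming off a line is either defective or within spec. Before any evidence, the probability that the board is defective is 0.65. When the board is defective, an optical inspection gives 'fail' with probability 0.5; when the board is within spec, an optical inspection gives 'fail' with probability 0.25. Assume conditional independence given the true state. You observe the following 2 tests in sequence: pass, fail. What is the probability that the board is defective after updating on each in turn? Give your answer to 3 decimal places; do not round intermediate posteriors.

0.712

After 'pass': P(defective) = 0.5·0.6500 / (0.5·0.6500 + 0.75·0.3500) ≈ 0.5532
After 'fail': P(defective) = 0.5·0.5532 / (0.5·0.5532 + 0.25·0.4468) ≈ 0.7123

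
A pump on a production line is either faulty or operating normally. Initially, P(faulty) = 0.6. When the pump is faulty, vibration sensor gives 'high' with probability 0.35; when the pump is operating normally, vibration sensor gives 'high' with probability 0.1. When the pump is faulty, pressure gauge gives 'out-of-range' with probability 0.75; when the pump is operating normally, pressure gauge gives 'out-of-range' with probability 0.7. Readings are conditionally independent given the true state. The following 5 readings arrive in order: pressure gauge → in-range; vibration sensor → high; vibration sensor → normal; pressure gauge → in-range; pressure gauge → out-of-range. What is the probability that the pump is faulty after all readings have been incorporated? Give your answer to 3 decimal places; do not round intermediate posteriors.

After pressure gauge='in-range': P(faulty) = 0.25·0.6000 / (0.25·0.6000 + 0.3·0.4000) ≈ 0.5556
After vibration sensor='high': P(faulty) = 0.35·0.5556 / (0.35·0.5556 + 0.1·0.4444) ≈ 0.8140
After vibration sensor='normal': P(faulty) = 0.65·0.8140 / (0.65·0.8140 + 0.9·0.1860) ≈ 0.7596
After pressure gauge='in-range': P(faulty) = 0.25·0.7596 / (0.25·0.7596 + 0.3·0.2404) ≈ 0.7248
After pressure gauge='out-of-range': P(faulty) = 0.75·0.7248 / (0.75·0.7248 + 0.7·0.2752) ≈ 0.7383

0.738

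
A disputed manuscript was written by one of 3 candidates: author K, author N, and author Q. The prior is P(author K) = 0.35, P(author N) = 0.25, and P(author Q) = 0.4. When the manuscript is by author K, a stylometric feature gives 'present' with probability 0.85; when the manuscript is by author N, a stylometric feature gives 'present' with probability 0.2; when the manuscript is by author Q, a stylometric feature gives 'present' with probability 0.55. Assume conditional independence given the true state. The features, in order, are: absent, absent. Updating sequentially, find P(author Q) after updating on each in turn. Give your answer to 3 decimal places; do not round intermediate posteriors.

0.325

After 'absent': normaliser = 0.15·0.3500 + 0.8·0.2500 + 0.45·0.4000; P(author K) ≈ 0.1214, P(author N) ≈ 0.4624, P(author Q) ≈ 0.4162
After 'absent': normaliser = 0.15·0.1214 + 0.8·0.4624 + 0.45·0.4162; P(author K) ≈ 0.0316, P(author N) ≈ 0.6429, P(author Q) ≈ 0.3255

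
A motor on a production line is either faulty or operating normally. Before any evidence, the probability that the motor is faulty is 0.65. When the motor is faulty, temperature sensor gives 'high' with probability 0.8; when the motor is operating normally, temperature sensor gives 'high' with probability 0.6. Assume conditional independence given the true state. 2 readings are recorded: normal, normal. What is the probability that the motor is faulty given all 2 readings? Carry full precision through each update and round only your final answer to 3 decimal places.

Each posterior becomes the prior for the next update.
After 'normal': P(faulty) = 0.2·0.6500 / (0.2·0.6500 + 0.4·0.3500) ≈ 0.4815
After 'normal': P(faulty) = 0.2·0.4815 / (0.2·0.4815 + 0.4·0.5185) ≈ 0.3171

0.317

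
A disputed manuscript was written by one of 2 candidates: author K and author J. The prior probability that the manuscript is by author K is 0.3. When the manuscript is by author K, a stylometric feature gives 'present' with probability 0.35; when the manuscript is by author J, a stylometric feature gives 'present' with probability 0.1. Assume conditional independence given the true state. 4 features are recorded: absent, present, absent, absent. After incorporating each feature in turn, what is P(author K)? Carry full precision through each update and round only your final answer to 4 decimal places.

0.3611

Each posterior becomes the prior for the next update.
After 'absent': P(author K) = 0.65·0.3000 / (0.65·0.3000 + 0.9·0.7000) ≈ 0.2364
After 'present': P(author K) = 0.35·0.2364 / (0.35·0.2364 + 0.1·0.7636) ≈ 0.5200
After 'absent': P(author K) = 0.65·0.5200 / (0.65·0.5200 + 0.9·0.4800) ≈ 0.4390
After 'absent': P(author K) = 0.65·0.4390 / (0.65·0.4390 + 0.9·0.5610) ≈ 0.3611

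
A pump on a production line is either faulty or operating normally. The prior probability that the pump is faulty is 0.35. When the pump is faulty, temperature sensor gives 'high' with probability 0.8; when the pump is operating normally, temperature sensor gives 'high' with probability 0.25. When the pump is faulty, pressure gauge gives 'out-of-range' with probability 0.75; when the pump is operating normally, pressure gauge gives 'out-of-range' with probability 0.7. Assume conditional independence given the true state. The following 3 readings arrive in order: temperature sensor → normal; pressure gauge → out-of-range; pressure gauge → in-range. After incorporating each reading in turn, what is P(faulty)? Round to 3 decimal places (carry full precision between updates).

After temperature sensor='normal': P(faulty) = 0.2·0.3500 / (0.2·0.3500 + 0.75·0.6500) ≈ 0.1256
After pressure gauge='out-of-range': P(faulty) = 0.75·0.1256 / (0.75·0.1256 + 0.7·0.8744) ≈ 0.1333
After pressure gauge='in-range': P(faulty) = 0.25·0.1333 / (0.25·0.1333 + 0.3·0.8667) ≈ 0.1136

0.114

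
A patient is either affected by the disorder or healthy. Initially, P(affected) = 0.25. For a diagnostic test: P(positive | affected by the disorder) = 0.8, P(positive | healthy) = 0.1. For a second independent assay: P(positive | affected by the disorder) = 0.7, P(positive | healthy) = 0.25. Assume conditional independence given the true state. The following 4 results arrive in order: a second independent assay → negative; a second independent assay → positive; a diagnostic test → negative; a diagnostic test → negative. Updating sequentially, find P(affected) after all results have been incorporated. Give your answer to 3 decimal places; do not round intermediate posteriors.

0.018

Apply Bayes' rule sequentially, carrying P(affected) forward.
After a second independent assay='negative': P(affected) = 0.3·0.2500 / (0.3·0.2500 + 0.75·0.7500) ≈ 0.1176
After a second independent assay='positive': P(affected) = 0.7·0.1176 / (0.7·0.1176 + 0.25·0.8824) ≈ 0.2718
After a diagnostic test='negative': P(affected) = 0.2·0.2718 / (0.2·0.2718 + 0.9·0.7282) ≈ 0.0766
After a diagnostic test='negative': P(affected) = 0.2·0.0766 / (0.2·0.0766 + 0.9·0.9234) ≈ 0.0181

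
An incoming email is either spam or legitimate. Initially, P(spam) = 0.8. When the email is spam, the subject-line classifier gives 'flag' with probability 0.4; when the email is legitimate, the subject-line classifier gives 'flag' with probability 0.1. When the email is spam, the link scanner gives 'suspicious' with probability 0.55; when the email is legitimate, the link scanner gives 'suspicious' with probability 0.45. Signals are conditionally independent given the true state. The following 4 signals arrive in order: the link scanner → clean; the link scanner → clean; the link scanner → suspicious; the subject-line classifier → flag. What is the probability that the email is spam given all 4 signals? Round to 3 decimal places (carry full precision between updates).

0.929

After the link scanner='clean': P(spam) = 0.45·0.8000 / (0.45·0.8000 + 0.55·0.2000) ≈ 0.7660
After the link scanner='clean': P(spam) = 0.45·0.7660 / (0.45·0.7660 + 0.55·0.2340) ≈ 0.7281
After the link scanner='suspicious': P(spam) = 0.55·0.7281 / (0.55·0.7281 + 0.45·0.2719) ≈ 0.7660
After the subject-line classifier='flag': P(spam) = 0.4·0.7660 / (0.4·0.7660 + 0.1·0.2340) ≈ 0.9290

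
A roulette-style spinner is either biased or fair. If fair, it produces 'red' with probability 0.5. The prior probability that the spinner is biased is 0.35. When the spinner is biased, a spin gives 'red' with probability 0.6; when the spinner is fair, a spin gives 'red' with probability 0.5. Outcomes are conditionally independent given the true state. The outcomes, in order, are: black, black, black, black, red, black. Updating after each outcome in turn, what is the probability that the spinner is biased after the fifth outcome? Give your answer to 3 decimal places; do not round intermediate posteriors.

0.209

After 'black': P(biased) = 0.4·0.3500 / (0.4·0.3500 + 0.5·0.6500) ≈ 0.3011
After 'black': P(biased) = 0.4·0.3011 / (0.4·0.3011 + 0.5·0.6989) ≈ 0.2563
After 'black': P(biased) = 0.4·0.2563 / (0.4·0.2563 + 0.5·0.7437) ≈ 0.2161
After 'black': P(biased) = 0.4·0.2161 / (0.4·0.2161 + 0.5·0.7839) ≈ 0.1807
After 'red': P(biased) = 0.6·0.1807 / (0.6·0.1807 + 0.5·0.8193) ≈ 0.2093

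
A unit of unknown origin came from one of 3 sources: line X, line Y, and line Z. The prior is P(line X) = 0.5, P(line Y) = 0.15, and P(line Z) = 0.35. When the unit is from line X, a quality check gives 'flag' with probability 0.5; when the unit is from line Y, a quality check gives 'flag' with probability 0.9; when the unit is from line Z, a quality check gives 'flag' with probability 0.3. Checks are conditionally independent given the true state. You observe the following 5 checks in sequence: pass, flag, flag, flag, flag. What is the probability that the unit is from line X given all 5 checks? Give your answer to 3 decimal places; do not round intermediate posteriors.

0.569

After 'pass': normaliser = 0.5·0.5000 + 0.1·0.1500 + 0.7·0.3500; P(line X) ≈ 0.4902, P(line Y) ≈ 0.0294, P(line Z) ≈ 0.4804
After 'flag': normaliser = 0.5·0.4902 + 0.9·0.0294 + 0.3·0.4804; P(line X) ≈ 0.5896, P(line Y) ≈ 0.0637, P(line Z) ≈ 0.3467
After 'flag': normaliser = 0.5·0.5896 + 0.9·0.0637 + 0.3·0.3467; P(line X) ≈ 0.6463, P(line Y) ≈ 0.1256, P(line Z) ≈ 0.2280
After 'flag': normaliser = 0.5·0.6463 + 0.9·0.1256 + 0.3·0.2280; P(line X) ≈ 0.6404, P(line Y) ≈ 0.2241, P(line Z) ≈ 0.1356
After 'flag': normaliser = 0.5·0.6404 + 0.9·0.2241 + 0.3·0.1356; P(line X) ≈ 0.5692, P(line Y) ≈ 0.3585, P(line Z) ≈ 0.0723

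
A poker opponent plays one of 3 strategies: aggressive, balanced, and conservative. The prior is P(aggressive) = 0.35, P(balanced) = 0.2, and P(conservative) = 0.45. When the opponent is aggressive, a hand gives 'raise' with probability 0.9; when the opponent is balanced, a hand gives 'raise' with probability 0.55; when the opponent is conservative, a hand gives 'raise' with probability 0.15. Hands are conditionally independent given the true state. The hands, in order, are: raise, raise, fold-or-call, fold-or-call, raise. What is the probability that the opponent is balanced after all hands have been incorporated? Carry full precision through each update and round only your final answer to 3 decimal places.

Apply Bayes' rule sequentially, carrying P(balanced) forward.
After 'raise': normaliser = 0.9·0.3500 + 0.55·0.2000 + 0.15·0.4500; P(aggressive) ≈ 0.6396, P(balanced) ≈ 0.2234, P(conservative) ≈ 0.1371
After 'raise': normaliser = 0.9·0.6396 + 0.55·0.2234 + 0.15·0.1371; P(aggressive) ≈ 0.8006, P(balanced) ≈ 0.1708, P(conservative) ≈ 0.0286
After 'fold-or-call': normaliser = 0.1·0.8006 + 0.45·0.1708 + 0.85·0.0286; P(aggressive) ≈ 0.4417, P(balanced) ≈ 0.4242, P(conservative) ≈ 0.1341
After 'fold-or-call': normaliser = 0.1·0.4417 + 0.45·0.4242 + 0.85·0.1341; P(aggressive) ≈ 0.1266, P(balanced) ≈ 0.5469, P(conservative) ≈ 0.3266
After 'raise': normaliser = 0.9·0.1266 + 0.55·0.5469 + 0.15·0.3266; P(aggressive) ≈ 0.2456, P(balanced) ≈ 0.6487, P(conservative) ≈ 0.1056

0.649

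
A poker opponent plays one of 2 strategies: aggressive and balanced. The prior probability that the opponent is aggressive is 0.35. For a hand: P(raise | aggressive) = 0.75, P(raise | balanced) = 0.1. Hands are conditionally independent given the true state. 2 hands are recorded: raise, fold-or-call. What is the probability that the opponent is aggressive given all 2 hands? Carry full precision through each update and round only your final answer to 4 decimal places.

Apply Bayes' rule sequentially, carrying P(aggressive) forward.
After 'raise': P(aggressive) = 0.75·0.3500 / (0.75·0.3500 + 0.1·0.6500) ≈ 0.8015
After 'fold-or-call': P(aggressive) = 0.25·0.8015 / (0.25·0.8015 + 0.9·0.1985) ≈ 0.5287

0.5287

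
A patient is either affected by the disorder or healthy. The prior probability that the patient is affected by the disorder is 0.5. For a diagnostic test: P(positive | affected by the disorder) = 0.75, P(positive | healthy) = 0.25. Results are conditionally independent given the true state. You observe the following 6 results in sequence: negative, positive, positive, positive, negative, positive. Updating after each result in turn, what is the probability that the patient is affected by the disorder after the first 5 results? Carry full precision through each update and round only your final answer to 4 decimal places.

After 'negative': P(affected) = 0.25·0.5000 / (0.25·0.5000 + 0.75·0.5000) ≈ 0.2500
After 'positive': P(affected) = 0.75·0.2500 / (0.75·0.2500 + 0.25·0.7500) ≈ 0.5000
After 'positive': P(affected) = 0.75·0.5000 / (0.75·0.5000 + 0.25·0.5000) ≈ 0.7500
After 'positive': P(affected) = 0.75·0.7500 / (0.75·0.7500 + 0.25·0.2500) ≈ 0.9000
After 'negative': P(affected) = 0.25·0.9000 / (0.25·0.9000 + 0.75·0.1000) ≈ 0.7500

0.7500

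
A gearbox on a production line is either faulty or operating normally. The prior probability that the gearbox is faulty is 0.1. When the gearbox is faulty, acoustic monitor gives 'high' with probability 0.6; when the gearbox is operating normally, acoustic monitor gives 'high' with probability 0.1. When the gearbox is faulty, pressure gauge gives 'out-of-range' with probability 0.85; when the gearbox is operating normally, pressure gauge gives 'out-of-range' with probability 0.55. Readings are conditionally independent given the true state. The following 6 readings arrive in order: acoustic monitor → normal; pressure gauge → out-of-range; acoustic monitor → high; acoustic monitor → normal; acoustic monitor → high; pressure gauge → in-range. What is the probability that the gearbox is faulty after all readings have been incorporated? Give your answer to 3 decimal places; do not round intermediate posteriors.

After acoustic monitor='normal': P(faulty) = 0.4·0.1000 / (0.4·0.1000 + 0.9·0.9000) ≈ 0.0471
After pressure gauge='out-of-range': P(faulty) = 0.85·0.0471 / (0.85·0.0471 + 0.55·0.9529) ≈ 0.0709
After acoustic monitor='high': P(faulty) = 0.6·0.0709 / (0.6·0.0709 + 0.1·0.9291) ≈ 0.3141
After acoustic monitor='normal': P(faulty) = 0.4·0.3141 / (0.4·0.3141 + 0.9·0.6859) ≈ 0.1691
After acoustic monitor='high': P(faulty) = 0.6·0.1691 / (0.6·0.1691 + 0.1·0.8309) ≈ 0.5498
After pressure gauge='in-range': P(faulty) = 0.15·0.5498 / (0.15·0.5498 + 0.45·0.4502) ≈ 0.2893

0.289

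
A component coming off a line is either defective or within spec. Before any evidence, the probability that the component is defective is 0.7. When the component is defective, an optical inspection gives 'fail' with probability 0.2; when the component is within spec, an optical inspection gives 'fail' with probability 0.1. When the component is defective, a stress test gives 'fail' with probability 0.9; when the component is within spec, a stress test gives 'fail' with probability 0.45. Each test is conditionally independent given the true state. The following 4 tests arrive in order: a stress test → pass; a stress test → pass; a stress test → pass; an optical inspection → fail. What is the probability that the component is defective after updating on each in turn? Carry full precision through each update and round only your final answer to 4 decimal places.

After a stress test='pass': P(defective) = 0.1·0.7000 / (0.1·0.7000 + 0.55·0.3000) ≈ 0.2979
After a stress test='pass': P(defective) = 0.1·0.2979 / (0.1·0.2979 + 0.55·0.7021) ≈ 0.0716
After a stress test='pass': P(defective) = 0.1·0.0716 / (0.1·0.0716 + 0.55·0.9284) ≈ 0.0138
After an optical inspection='fail': P(defective) = 0.2·0.0138 / (0.2·0.0138 + 0.1·0.9862) ≈ 0.0273

0.0273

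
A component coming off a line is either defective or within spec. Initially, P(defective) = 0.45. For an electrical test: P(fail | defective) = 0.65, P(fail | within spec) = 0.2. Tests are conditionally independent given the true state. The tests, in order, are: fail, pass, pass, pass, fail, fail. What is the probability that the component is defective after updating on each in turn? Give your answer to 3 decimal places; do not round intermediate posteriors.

Each posterior becomes the prior for the next update.
After 'fail': P(defective) = 0.65·0.4500 / (0.65·0.4500 + 0.2·0.5500) ≈ 0.7267
After 'pass': P(defective) = 0.35·0.7267 / (0.35·0.7267 + 0.8·0.2733) ≈ 0.5378
After 'pass': P(defective) = 0.35·0.5378 / (0.35·0.5378 + 0.8·0.4622) ≈ 0.3373
After 'pass': P(defective) = 0.35·0.3373 / (0.35·0.3373 + 0.8·0.6627) ≈ 0.1821
After 'fail': P(defective) = 0.65·0.1821 / (0.65·0.1821 + 0.2·0.8179) ≈ 0.4198
After 'fail': P(defective) = 0.65·0.4198 / (0.65·0.4198 + 0.2·0.5802) ≈ 0.7017

0.702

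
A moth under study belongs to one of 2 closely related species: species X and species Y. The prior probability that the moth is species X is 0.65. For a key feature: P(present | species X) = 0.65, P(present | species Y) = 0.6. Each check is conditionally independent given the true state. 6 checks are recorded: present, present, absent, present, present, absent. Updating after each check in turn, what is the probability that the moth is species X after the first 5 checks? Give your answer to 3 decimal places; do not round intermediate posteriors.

Each posterior becomes the prior for the next update.
After 'present': P(species X) = 0.65·0.6500 / (0.65·0.6500 + 0.6·0.3500) ≈ 0.6680
After 'present': P(species X) = 0.65·0.6680 / (0.65·0.6680 + 0.6·0.3320) ≈ 0.6855
After 'absent': P(species X) = 0.35·0.6855 / (0.35·0.6855 + 0.4·0.3145) ≈ 0.6560
After 'present': P(species X) = 0.65·0.6560 / (0.65·0.6560 + 0.6·0.3440) ≈ 0.6738
After 'present': P(species X) = 0.65·0.6738 / (0.65·0.6738 + 0.6·0.3262) ≈ 0.6912

0.691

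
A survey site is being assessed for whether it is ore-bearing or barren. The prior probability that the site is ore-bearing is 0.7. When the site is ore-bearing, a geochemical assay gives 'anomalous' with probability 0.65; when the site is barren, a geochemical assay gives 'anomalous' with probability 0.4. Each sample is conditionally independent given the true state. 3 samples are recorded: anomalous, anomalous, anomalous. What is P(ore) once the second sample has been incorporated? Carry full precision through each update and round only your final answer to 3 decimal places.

After 'anomalous': P(ore) = 0.65·0.7000 / (0.65·0.7000 + 0.4·0.3000) ≈ 0.7913
After 'anomalous': P(ore) = 0.65·0.7913 / (0.65·0.7913 + 0.4·0.2087) ≈ 0.8604

0.860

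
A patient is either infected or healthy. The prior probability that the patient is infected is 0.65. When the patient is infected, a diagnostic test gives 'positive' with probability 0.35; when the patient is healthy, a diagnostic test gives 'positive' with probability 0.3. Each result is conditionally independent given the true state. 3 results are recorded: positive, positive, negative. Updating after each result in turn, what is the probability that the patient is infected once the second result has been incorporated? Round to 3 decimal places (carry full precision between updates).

After 'positive': P(infected) = 0.35·0.6500 / (0.35·0.6500 + 0.3·0.3500) ≈ 0.6842
After 'positive': P(infected) = 0.35·0.6842 / (0.35·0.6842 + 0.3·0.3158) ≈ 0.7165

0.717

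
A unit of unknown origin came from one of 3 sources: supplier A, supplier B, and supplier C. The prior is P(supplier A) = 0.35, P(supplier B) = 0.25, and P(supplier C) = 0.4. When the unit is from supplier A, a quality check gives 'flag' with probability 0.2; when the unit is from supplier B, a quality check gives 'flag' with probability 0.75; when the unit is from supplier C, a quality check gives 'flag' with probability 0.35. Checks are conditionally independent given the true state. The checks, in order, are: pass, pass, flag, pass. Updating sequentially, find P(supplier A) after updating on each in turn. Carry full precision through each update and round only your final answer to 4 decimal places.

After 'pass': normaliser = 0.8·0.3500 + 0.25·0.2500 + 0.65·0.4000; P(supplier A) ≈ 0.4647, P(supplier B) ≈ 0.1037, P(supplier C) ≈ 0.4315
After 'pass': normaliser = 0.8·0.4647 + 0.25·0.1037 + 0.65·0.4315; P(supplier A) ≈ 0.5482, P(supplier B) ≈ 0.0382, P(supplier C) ≈ 0.4136
After 'flag': normaliser = 0.2·0.5482 + 0.75·0.0382 + 0.35·0.4136; P(supplier A) ≈ 0.3873, P(supplier B) ≈ 0.1013, P(supplier C) ≈ 0.5114
After 'pass': normaliser = 0.8·0.3873 + 0.25·0.1013 + 0.65·0.5114; P(supplier A) ≈ 0.4641, P(supplier B) ≈ 0.0379, P(supplier C) ≈ 0.4979

0.4641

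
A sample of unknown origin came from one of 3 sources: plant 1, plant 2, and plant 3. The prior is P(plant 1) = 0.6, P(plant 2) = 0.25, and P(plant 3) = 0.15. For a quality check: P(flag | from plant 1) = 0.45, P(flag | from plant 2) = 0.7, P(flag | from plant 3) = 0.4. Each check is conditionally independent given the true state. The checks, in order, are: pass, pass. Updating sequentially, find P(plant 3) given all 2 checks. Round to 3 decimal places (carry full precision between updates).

0.209

After 'pass': normaliser = 0.55·0.6000 + 0.3·0.2500 + 0.6·0.1500; P(plant 1) ≈ 0.6667, P(plant 2) ≈ 0.1515, P(plant 3) ≈ 0.1818
After 'pass': normaliser = 0.55·0.6667 + 0.3·0.1515 + 0.6·0.1818; P(plant 1) ≈ 0.7035, P(plant 2) ≈ 0.0872, P(plant 3) ≈ 0.2093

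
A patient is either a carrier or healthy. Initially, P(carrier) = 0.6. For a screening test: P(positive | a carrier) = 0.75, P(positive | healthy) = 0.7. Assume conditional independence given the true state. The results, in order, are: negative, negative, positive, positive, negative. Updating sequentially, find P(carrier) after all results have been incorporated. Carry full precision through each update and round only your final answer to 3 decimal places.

0.499

After 'negative': P(carrier) = 0.25·0.6000 / (0.25·0.6000 + 0.3·0.4000) ≈ 0.5556
After 'negative': P(carrier) = 0.25·0.5556 / (0.25·0.5556 + 0.3·0.4444) ≈ 0.5102
After 'positive': P(carrier) = 0.75·0.5102 / (0.75·0.5102 + 0.7·0.4898) ≈ 0.5274
After 'positive': P(carrier) = 0.75·0.5274 / (0.75·0.5274 + 0.7·0.4726) ≈ 0.5446
After 'negative': P(carrier) = 0.25·0.5446 / (0.25·0.5446 + 0.3·0.4554) ≈ 0.4991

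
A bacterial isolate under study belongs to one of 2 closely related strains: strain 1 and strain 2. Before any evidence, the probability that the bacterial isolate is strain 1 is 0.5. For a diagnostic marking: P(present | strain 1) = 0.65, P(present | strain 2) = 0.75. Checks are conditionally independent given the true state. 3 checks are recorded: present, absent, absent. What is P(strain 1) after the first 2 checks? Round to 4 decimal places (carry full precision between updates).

0.5482

After 'present': P(strain 1) = 0.65·0.5000 / (0.65·0.5000 + 0.75·0.5000) ≈ 0.4643
After 'absent': P(strain 1) = 0.35·0.4643 / (0.35·0.4643 + 0.25·0.5357) ≈ 0.5482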